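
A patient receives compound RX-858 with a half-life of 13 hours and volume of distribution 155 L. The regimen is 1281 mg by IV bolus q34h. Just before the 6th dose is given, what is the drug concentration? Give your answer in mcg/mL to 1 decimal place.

f = (1/2)^(τ/t½) = (1/2)^(34/13) ≈ 0.1632.
C₀ = D/Vd = 1281/155 ≈ 8.265 mcg/mL.
Before the 6th dose, 5 doses have been given. Superposition: Cmin = C₀·(f + f² + … + f^5).
≈ 8.265 × (0.1632 + 0.0266 + 0.0043 + 0.0007 + 0.0001) ≈ 8.265 × 0.1949 ≈ 1.611 mcg/mL.

1.6 mcg/mL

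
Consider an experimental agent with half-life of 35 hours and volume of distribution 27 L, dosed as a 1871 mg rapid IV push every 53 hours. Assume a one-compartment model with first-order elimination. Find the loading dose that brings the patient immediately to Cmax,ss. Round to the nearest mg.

f = (1/2)^(53/35) ≈ 0.350070; accumulation ratio R = 1/(1−f) ≈ 1.53863.
Loading dose to hit Cmax,ss on first dose: D_load = D_maint·R ≈ 1871 × 1.53863 ≈ 2878.78 mg.

2879 mg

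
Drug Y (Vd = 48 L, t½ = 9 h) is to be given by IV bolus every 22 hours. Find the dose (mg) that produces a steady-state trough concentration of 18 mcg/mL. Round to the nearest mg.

τ/t½ = 22/9 ≈ 2.4444, so f = (1/2)^(22/9) ≈ 0.183717.
Cmin,ss = (D/Vd)·f/(1−f), so D = Cmin,ss·Vd·(1−f)/f.
D = 18 × 48 × (1−f)/f ≈ 18 × 48 × 4.44315 ≈ 3838.88 mg.

3839 mg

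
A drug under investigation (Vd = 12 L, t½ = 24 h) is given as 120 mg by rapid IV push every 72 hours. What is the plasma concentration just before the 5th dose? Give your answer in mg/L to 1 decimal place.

f = (1/2)^(τ/t½) = (1/2)^(72/24) ≈ 0.1250.
C₀ = D/Vd = 120/12 ≈ 10.000 mg/L.
Before the 5th dose, 4 doses have been given. Superposition: Cmin = C₀·(f + f² + … + f^4).
≈ 10.000 × (0.1250 + 0.0156 + 0.0020 + 0.0002) ≈ 10.000 × 0.1428 ≈ 1.428 mg/L.

1.4 mg/L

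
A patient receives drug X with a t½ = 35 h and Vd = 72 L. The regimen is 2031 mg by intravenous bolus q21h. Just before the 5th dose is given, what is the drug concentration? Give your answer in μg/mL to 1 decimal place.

f = (1/2)^(τ/t½) = (1/2)^(21/35) ≈ 0.6598.
C₀ = D/Vd = 2031/72 ≈ 28.208 μg/mL.
Before the 5th dose, 4 doses have been given. Superposition: Cmin = C₀·(f + f² + … + f^4).
≈ 28.208 × (0.6598 + 0.4353 + 0.2872 + 0.1895) ≈ 28.208 × 1.5718 ≈ 44.337 μg/mL.

44.3 μg/mL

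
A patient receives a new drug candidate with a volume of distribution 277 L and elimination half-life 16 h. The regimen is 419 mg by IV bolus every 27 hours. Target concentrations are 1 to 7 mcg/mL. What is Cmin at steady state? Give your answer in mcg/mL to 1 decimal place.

k = ln2/t½ = ln2/16 ≈ 0.043322 h⁻¹; fraction remaining f = e^(−kτ) = e^(−0.043322×27) ≈ 0.3105.
Accumulation ratio R = 1/(1 − f) ≈ 1/0.6895 ≈ 1.4503.
Each bolus raises the concentration by D/Vd = 419/277 ≈ 1.513 mcg/mL.
Cmax,ss = C₀/(1 − f) ≈ 1.513/0.6895 ≈ 2.194 mcg/mL.
Steady-state trough Cmin,ss = Cmax,ss·f ≈ 2.194 × 0.3105 ≈ 0.681 mcg/mL.
Trough 0.7 mcg/mL vs MEC 1 mcg/mL: subtherapeutic.

0.7 mcg/mL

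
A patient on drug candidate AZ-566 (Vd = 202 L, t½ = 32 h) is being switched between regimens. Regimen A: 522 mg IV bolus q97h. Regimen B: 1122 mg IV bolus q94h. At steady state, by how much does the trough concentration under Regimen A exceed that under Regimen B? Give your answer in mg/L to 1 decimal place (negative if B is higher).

Regimen A: f = (1/2)^(97/32) ≈ 0.1223; Cmin,ss = (522/202)·f/(1−f) ≈ 0.360 mg/L.
Regimen B: f = (1/2)^(94/32) ≈ 0.1305; Cmin,ss = (1122/202)·f/(1−f) ≈ 0.834 mg/L.
Difference ≈ 0.360 − 0.834 ≈ -0.474 mg/L.

-0.5 mg/L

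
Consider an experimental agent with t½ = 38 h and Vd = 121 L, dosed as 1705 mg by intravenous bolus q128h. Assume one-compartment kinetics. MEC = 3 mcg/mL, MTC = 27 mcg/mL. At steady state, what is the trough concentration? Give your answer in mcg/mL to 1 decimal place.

1.5 mcg/mL

τ/t½ = 128/38 ≈ 3.3684, so fraction remaining f = (1/2)^(128/38) ≈ 0.0968.
Accumulation ratio R = 1/(1 − f) ≈ 1/0.9032 ≈ 1.1072.
Each bolus raises the concentration by D/Vd = 1705/121 ≈ 14.091 mcg/mL.
Steady-state peak Cmax,ss = C₀·R ≈ 14.091 × 1.1072 ≈ 15.602 mcg/mL.
One interval later, Cmin,ss = Cmax,ss·e^(−kτ) ≈ 15.602 × 0.0968 ≈ 1.510 mcg/mL.
Trough 1.5 mcg/mL vs MEC 3 mcg/mL: subtherapeutic.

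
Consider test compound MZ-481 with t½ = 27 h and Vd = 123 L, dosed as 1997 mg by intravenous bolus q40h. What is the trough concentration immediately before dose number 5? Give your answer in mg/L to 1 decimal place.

8.9 mg/L

f = (1/2)^(τ/t½) = (1/2)^(40/27) ≈ 0.3581.
C₀ = D/Vd = 1997/123 ≈ 16.236 mg/L.
Before the 5th dose, 4 doses have been given. Superposition: Cmin = C₀·(f + f² + … + f^4).
≈ 16.236 × (0.3581 + 0.1282 + 0.0459 + 0.0164) ≈ 16.236 × 0.5486 ≈ 8.907 mg/L.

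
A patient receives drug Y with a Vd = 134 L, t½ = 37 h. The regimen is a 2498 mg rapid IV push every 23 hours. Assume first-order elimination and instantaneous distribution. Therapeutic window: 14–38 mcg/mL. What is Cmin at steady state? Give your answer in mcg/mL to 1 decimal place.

34.6 mcg/mL

k = ln2/t½ = ln2/37 ≈ 0.018734 h⁻¹; fraction remaining f = e^(−kτ) = e^(−0.018734×23) ≈ 0.6499.
At steady state, accumulation factor R = 1/(1 − e^(−kτ)) ≈ 2.8563.
Single-dose peak C₀ = D/Vd = 2498/134 ≈ 18.642 mcg/mL.
Steady-state peak Cmax,ss = C₀·R ≈ 18.642 × 2.8563 ≈ 53.247 mcg/mL.
One interval later, Cmin,ss = Cmax,ss·e^(−kτ) ≈ 53.247 × 0.6499 ≈ 34.605 mcg/mL.
Trough 34.6 mcg/mL vs MEC 14 mcg/mL: adequate.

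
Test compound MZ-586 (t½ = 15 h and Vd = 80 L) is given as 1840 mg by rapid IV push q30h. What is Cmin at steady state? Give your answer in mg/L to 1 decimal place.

The dosing interval is 2 half-lives, so f = 2^(−2) = 0.25.
Accumulation ratio R = 1/(1 − f) = 1/0.75 = 4/3.
Single-dose peak C₀ = D/Vd = 1840/80 = 23 mg/L.
Steady-state peak Cmax,ss = C₀·R = 23 × 4/3 ≈ 30.667 mg/L.
Steady-state trough Cmin,ss = Cmax,ss·f ≈ 30.667 × 0.25 ≈ 7.667 mg/L.

7.7 mg/L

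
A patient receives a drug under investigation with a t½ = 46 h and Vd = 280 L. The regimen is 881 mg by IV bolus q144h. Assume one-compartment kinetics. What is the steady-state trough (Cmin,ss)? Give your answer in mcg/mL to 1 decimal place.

k = ln2/t½ = ln2/46 ≈ 0.015068 h⁻¹; fraction remaining f = e^(−kτ) = e^(−0.015068×144) ≈ 0.1142.
Each bolus raises the concentration by D/Vd = 881/280 ≈ 3.146 mcg/mL.
Steady-state trough Cmin,ss = C₀·f/(1−f) ≈ 3.146 × 0.1142/0.8858 ≈ 0.406 mcg/mL.

0.4 mcg/mL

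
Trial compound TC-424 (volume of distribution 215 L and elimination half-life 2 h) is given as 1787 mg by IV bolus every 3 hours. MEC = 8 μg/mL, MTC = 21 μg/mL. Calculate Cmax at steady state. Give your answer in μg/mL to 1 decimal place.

12.9 μg/mL

Over one 3-h interval, 3/2 ≈ 1.5 half-lives elapse, leaving f ≈ 0.3536 of each dose.
Accumulation ratio R = 1/(1 − f) ≈ 1/0.6464 ≈ 1.5470.
Each bolus raises the concentration by D/Vd = 1787/215 ≈ 8.312 μg/mL.
Cmax,ss = C₀/(1 − f) ≈ 8.312/0.6464 ≈ 12.859 μg/mL.
Peak 12.9 μg/mL vs MTC 21 μg/mL: below toxic threshold.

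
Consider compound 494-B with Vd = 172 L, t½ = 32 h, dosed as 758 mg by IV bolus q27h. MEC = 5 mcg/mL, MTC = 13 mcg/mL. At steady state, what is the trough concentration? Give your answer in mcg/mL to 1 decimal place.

k = ln2/t½ = ln2/32 ≈ 0.021661 h⁻¹; fraction remaining f = e^(−kτ) = e^(−0.021661×27) ≈ 0.5572.
Single-dose peak C₀ = D/Vd = 758/172 ≈ 4.407 mcg/mL.
Steady-state trough Cmin,ss = C₀·f/(1−f) ≈ 4.407 × 0.5572/0.4428 ≈ 5.546 mcg/mL.
Trough 5.5 mcg/mL vs MEC 5 mcg/mL: adequate.

5.5 mcg/mL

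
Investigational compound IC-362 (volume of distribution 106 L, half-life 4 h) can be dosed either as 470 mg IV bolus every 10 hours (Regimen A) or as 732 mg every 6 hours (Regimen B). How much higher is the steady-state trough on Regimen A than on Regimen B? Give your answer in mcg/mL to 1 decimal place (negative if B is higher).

-2.8 mcg/mL

Regimen A: f = (1/2)^(10/4) ≈ 0.1768; Cmin,ss = (470/106)·f/(1−f) ≈ 0.952 mcg/mL.
Regimen B: f = (1/2)^(6/4) ≈ 0.3536; Cmin,ss = (732/106)·f/(1−f) ≈ 3.778 mcg/mL.
Difference ≈ 0.952 − 3.778 ≈ -2.826 mcg/mL.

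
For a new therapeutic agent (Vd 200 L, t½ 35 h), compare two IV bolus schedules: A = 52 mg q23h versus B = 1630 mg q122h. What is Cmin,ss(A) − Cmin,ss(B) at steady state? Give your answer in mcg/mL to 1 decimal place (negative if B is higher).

-0.3 mcg/mL

Regimen A: f = (1/2)^(23/35) ≈ 0.6341; Cmin,ss = (52/200)·f/(1−f) ≈ 0.451 mcg/mL.
Regimen B: f = (1/2)^(122/35) ≈ 0.0893; Cmin,ss = (1630/200)·f/(1−f) ≈ 0.799 mcg/mL.
Difference ≈ 0.451 − 0.799 ≈ -0.348 mcg/mL.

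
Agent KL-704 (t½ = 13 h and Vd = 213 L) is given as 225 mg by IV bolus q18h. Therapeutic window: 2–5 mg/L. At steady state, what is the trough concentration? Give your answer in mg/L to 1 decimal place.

τ/t½ = 18/13 ≈ 1.3846, so fraction remaining f = (1/2)^(18/13) ≈ 0.3830.
Accumulation ratio R = 1/(1 − f) ≈ 1/0.6170 ≈ 1.6207.
Each bolus raises the concentration by D/Vd = 225/213 ≈ 1.056 mg/L.
Steady-state peak Cmax,ss = C₀·R ≈ 1.056 × 1.6207 ≈ 1.711 mg/L.
Steady-state trough Cmin,ss = Cmax,ss·f ≈ 1.711 × 0.3830 ≈ 0.655 mg/L.
Trough 0.7 mg/L vs MEC 2 mg/L: subtherapeutic.

0.7 mg/L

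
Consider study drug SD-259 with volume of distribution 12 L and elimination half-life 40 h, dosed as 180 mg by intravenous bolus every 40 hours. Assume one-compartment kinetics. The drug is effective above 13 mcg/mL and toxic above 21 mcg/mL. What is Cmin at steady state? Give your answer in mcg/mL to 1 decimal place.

15.0 mcg/mL

The dosing interval is 1 half-life, so f = 2^(−1) = 0.5.
At steady state, R = 1/(1 − 0.5) = 2/1.
Single-dose peak C₀ = D/Vd = 180/12 = 15 mcg/mL.
Steady-state peak Cmax,ss = C₀·R = 15 × 2/1 ≈ 30.000 mcg/mL.
Steady-state trough Cmin,ss = Cmax,ss·f ≈ 30.000 × 0.5 ≈ 15.000 mcg/mL.
Trough 15.0 mcg/mL vs MEC 13 mcg/mL: adequate.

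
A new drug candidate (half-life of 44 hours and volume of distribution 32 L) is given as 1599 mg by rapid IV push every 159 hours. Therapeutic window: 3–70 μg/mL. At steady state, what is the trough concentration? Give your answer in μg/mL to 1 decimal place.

4.4 μg/mL

k = ln2/t½ = ln2/44 ≈ 0.015753 h⁻¹; fraction remaining f = e^(−kτ) = e^(−0.015753×159) ≈ 0.0817.
Each bolus raises the concentration by D/Vd = 1599/32 ≈ 49.969 μg/mL.
Steady-state trough Cmin,ss = C₀·f/(1−f) ≈ 49.969 × 0.0817/0.9183 ≈ 4.446 μg/mL.
Trough 4.4 μg/mL vs MEC 3 μg/mL: adequate.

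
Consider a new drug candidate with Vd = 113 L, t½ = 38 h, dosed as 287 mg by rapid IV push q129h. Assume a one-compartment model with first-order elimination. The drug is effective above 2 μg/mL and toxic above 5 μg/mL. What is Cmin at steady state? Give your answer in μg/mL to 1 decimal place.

k = ln2/t½ = ln2/38 ≈ 0.018241 h⁻¹; fraction remaining f = e^(−kτ) = e^(−0.018241×129) ≈ 0.0951.
Each bolus raises the concentration by D/Vd = 287/113 ≈ 2.540 μg/mL.
Steady-state trough Cmin,ss = C₀·f/(1−f) ≈ 2.540 × 0.0951/0.9049 ≈ 0.267 μg/mL.
Trough 0.3 μg/mL vs MEC 2 μg/mL: subtherapeutic.

0.3 μg/mL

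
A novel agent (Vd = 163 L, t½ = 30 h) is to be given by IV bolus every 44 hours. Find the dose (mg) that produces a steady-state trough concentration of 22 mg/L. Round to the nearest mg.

τ/t½ = 44/30 ≈ 1.4667, so f = (1/2)^(44/30) ≈ 0.361817.
Cmin,ss = (D/Vd)·f/(1−f), so D = Cmin,ss·Vd·(1−f)/f.
D = 22 × 163 × (1−f)/f ≈ 22 × 163 × 1.76383 ≈ 6325.09 mg.

6325 mg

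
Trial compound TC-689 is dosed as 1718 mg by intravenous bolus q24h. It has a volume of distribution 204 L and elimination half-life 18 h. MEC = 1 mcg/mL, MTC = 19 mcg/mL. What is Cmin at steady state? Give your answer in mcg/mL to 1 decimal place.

5.5 mcg/mL

Over one 24-h interval, 24/18 ≈ 1.3333 half-lives elapse, leaving f ≈ 0.3969 of each dose.
At steady state, accumulation factor R = 1/(1 − e^(−kτ)) ≈ 1.6581.
Each bolus raises the concentration by D/Vd = 1718/204 ≈ 8.422 mcg/mL.
Cmax,ss = C₀/(1 − f) ≈ 8.422/0.6031 ≈ 13.965 mcg/mL.
Steady-state trough Cmin,ss = Cmax,ss·f ≈ 13.965 × 0.3969 ≈ 5.543 mcg/mL.
Trough 5.5 mcg/mL vs MEC 1 mcg/mL: adequate.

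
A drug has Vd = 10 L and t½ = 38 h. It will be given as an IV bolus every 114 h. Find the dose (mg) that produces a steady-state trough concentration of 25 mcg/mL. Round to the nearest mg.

1750 mg

τ/t½ = 114/38 ≈ 3, so f = (1/2)^(114/38) ≈ 0.125000.
Cmin,ss = (D/Vd)·f/(1−f), so D = Cmin,ss·Vd·(1−f)/f.
D = 25 × 10 × (1−f)/f ≈ 25 × 10 × 7.00000 ≈ 1750.00 mg.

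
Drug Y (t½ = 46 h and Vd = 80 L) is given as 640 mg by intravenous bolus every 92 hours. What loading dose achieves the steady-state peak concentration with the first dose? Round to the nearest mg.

f = (1/2)^(92/46) ≈ 0.250000; accumulation ratio R = 1/(1−f) ≈ 1.33333.
Loading dose to hit Cmax,ss on first dose: D_load = D_maint·R ≈ 640 × 1.33333 ≈ 853.33 mg.

853 mg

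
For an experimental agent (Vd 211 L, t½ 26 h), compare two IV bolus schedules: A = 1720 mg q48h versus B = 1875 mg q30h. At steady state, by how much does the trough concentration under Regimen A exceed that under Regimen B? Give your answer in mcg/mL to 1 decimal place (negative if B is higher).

Regimen A: f = (1/2)^(48/26) ≈ 0.2781; Cmin,ss = (1720/211)·f/(1−f) ≈ 3.140 mcg/mL.
Regimen B: f = (1/2)^(30/26) ≈ 0.4494; Cmin,ss = (1875/211)·f/(1−f) ≈ 7.253 mcg/mL.
Difference ≈ 3.140 − 7.253 ≈ -4.113 mcg/mL.

-4.1 mcg/mL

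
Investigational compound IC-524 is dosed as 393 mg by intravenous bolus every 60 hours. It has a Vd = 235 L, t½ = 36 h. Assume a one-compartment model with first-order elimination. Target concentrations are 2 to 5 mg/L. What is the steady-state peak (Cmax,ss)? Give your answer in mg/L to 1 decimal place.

k = ln2/t½ = ln2/36 ≈ 0.019254 h⁻¹; fraction remaining f = e^(−kτ) = e^(−0.019254×60) ≈ 0.3150.
At steady state, accumulation factor R = 1/(1 − e^(−kτ)) ≈ 1.4599.
Single-dose peak C₀ = D/Vd = 393/235 ≈ 1.672 mg/L.
Steady-state peak Cmax,ss = C₀·R ≈ 1.672 × 1.4599 ≈ 2.441 mg/L.
Peak 2.4 mg/L vs MTC 5 mg/L: below toxic threshold.

2.4 mg/L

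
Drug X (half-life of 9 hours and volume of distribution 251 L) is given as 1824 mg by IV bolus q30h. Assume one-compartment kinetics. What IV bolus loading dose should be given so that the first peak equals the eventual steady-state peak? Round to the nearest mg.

2025 mg

f = (1/2)^(30/9) ≈ 0.099213; accumulation ratio R = 1/(1−f) ≈ 1.11014.
Loading dose to hit Cmax,ss on first dose: D_load = D_maint·R ≈ 1824 × 1.11014 ≈ 2024.90 mg.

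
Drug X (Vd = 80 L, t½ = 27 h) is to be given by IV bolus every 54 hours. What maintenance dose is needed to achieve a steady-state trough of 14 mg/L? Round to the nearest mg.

τ/t½ = 54/27 ≈ 2, so f = (1/2)^(54/27) ≈ 0.250000.
Cmin,ss = (D/Vd)·f/(1−f), so D = Cmin,ss·Vd·(1−f)/f.
D = 14 × 80 × (1−f)/f ≈ 14 × 80 × 3.00000 ≈ 3360.00 mg.

3360 mg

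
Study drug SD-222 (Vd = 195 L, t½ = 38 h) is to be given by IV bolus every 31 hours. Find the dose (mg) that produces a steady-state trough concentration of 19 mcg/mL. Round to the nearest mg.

2817 mg

τ/t½ = 31/38 ≈ 0.81579, so f = (1/2)^(31/38) ≈ 0.568098.
Cmin,ss = (D/Vd)·f/(1−f), so D = Cmin,ss·Vd·(1−f)/f.
D = 19 × 195 × (1−f)/f ≈ 19 × 195 × 0.76026 ≈ 2816.76 mg.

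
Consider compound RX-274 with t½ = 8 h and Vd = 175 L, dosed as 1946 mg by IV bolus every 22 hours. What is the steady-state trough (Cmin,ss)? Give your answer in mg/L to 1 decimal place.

1.9 mg/L

Over one 22-h interval, 22/8 ≈ 2.75 half-lives elapse, leaving f ≈ 0.1487 of each dose.
At steady state, accumulation factor R = 1/(1 − e^(−kτ)) ≈ 1.1747.
Each bolus raises the concentration by D/Vd = 1946/175 ≈ 11.120 mg/L.
Cmax,ss = C₀/(1 − f) ≈ 11.120/0.8513 ≈ 13.062 mg/L.
One interval later, Cmin,ss = Cmax,ss·e^(−kτ) ≈ 13.062 × 0.1487 ≈ 1.942 mg/L.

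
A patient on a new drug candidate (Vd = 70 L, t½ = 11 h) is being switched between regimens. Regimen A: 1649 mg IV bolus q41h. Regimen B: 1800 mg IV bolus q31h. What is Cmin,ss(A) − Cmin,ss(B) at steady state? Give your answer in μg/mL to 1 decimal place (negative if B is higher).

-2.3 μg/mL

Regimen A: f = (1/2)^(41/11) ≈ 0.0755; Cmin,ss = (1649/70)·f/(1−f) ≈ 1.924 μg/mL.
Regimen B: f = (1/2)^(31/11) ≈ 0.1418; Cmin,ss = (1800/70)·f/(1−f) ≈ 4.249 μg/mL.
Difference ≈ 1.924 − 4.249 ≈ -2.325 μg/mL.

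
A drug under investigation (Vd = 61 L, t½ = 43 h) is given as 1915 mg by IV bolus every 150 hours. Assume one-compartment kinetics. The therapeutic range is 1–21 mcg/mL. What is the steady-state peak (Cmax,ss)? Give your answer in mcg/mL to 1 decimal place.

τ/t½ = 150/43 ≈ 3.4884, so fraction remaining f = (1/2)^(150/43) ≈ 0.0891.
Accumulation ratio R = 1/(1 − f) ≈ 1/0.9109 ≈ 1.0978.
Single-dose peak C₀ = D/Vd = 1915/61 ≈ 31.393 mcg/mL.
Steady-state peak Cmax,ss = C₀·R ≈ 31.393 × 1.0978 ≈ 34.463 mcg/mL.
Peak 34.5 mcg/mL vs MTC 21 mcg/mL: exceeds toxic threshold.

34.5 mcg/mL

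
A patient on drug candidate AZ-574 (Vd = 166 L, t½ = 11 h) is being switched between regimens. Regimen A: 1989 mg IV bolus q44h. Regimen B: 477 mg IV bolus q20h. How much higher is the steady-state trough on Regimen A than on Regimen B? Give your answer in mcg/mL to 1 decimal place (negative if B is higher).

Regimen A: f = (1/2)^(44/11) ≈ 0.0625; Cmin,ss = (1989/166)·f/(1−f) ≈ 0.799 mcg/mL.
Regimen B: f = (1/2)^(20/11) ≈ 0.2836; Cmin,ss = (477/166)·f/(1−f) ≈ 1.138 mcg/mL.
Difference ≈ 0.799 − 1.138 ≈ -0.339 mcg/mL.

-0.3 mcg/mL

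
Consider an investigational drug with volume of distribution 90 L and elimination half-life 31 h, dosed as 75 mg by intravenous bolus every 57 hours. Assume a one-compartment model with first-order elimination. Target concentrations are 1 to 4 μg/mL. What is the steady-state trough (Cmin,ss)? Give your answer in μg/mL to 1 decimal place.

τ/t½ = 57/31 ≈ 1.8387, so fraction remaining f = (1/2)^(57/31) ≈ 0.2796.
Each bolus raises the concentration by D/Vd = 75/90 ≈ 0.833 μg/mL.
Steady-state trough Cmin,ss = C₀·f/(1−f) ≈ 0.833 × 0.2796/0.7204 ≈ 0.323 μg/mL.
Trough 0.3 μg/mL vs MEC 1 μg/mL: subtherapeutic.

0.3 μg/mL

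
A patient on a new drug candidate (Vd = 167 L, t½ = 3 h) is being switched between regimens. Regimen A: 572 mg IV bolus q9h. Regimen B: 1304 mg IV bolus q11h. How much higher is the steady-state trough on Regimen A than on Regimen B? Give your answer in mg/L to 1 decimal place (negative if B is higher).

-0.2 mg/L

Regimen A: f = (1/2)^(9/3) ≈ 0.1250; Cmin,ss = (572/167)·f/(1−f) ≈ 0.489 mg/L.
Regimen B: f = (1/2)^(11/3) ≈ 0.0787; Cmin,ss = (1304/167)·f/(1−f) ≈ 0.667 mg/L.
Difference ≈ 0.489 − 0.667 ≈ -0.178 mg/L.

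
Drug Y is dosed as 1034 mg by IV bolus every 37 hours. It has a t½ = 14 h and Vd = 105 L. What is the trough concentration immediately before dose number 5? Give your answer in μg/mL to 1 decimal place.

f = (1/2)^(τ/t½) = (1/2)^(37/14) ≈ 0.1601.
C₀ = D/Vd = 1034/105 ≈ 9.848 μg/mL.
Before the 5th dose, 4 doses have been given. Superposition: Cmin = C₀·(f + f² + … + f^4).
≈ 9.848 × (0.1601 + 0.0256 + 0.0041 + 0.0007) ≈ 9.848 × 0.1905 ≈ 1.876 μg/mL.

1.9 μg/mL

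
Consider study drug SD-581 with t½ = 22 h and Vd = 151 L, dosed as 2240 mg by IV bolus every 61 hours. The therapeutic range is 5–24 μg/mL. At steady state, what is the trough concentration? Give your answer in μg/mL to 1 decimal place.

2.5 μg/mL

Over one 61-h interval, 61/22 ≈ 2.7727 half-lives elapse, leaving f ≈ 0.1463 of each dose.
Each bolus raises the concentration by D/Vd = 2240/151 ≈ 14.834 μg/mL.
Steady-state trough Cmin,ss = C₀·f/(1−f) ≈ 14.834 × 0.1463/0.8537 ≈ 2.542 μg/mL.
Trough 2.5 μg/mL vs MEC 5 μg/mL: subtherapeutic.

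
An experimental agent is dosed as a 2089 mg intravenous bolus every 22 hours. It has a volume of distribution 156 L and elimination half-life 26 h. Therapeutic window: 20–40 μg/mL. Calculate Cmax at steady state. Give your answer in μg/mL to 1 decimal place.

30.2 μg/mL

τ/t½ = 22/26 ≈ 0.84615, so fraction remaining f = (1/2)^(22/26) ≈ 0.5563.
At steady state, accumulation factor R = 1/(1 − e^(−kτ)) ≈ 2.2538.
Each bolus raises the concentration by D/Vd = 2089/156 ≈ 13.391 μg/mL.
Steady-state peak Cmax,ss = C₀·R ≈ 13.391 × 2.2538 ≈ 30.181 μg/mL.
Peak 30.2 μg/mL vs MTC 40 μg/mL: below toxic threshold.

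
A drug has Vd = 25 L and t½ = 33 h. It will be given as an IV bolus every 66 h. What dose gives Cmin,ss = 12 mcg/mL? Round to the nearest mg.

τ/t½ = 66/33 ≈ 2, so f = (1/2)^(66/33) ≈ 0.250000.
Cmin,ss = (D/Vd)·f/(1−f), so D = Cmin,ss·Vd·(1−f)/f.
D = 12 × 25 × (1−f)/f ≈ 12 × 25 × 3.00000 ≈ 900.00 mg.

900 mg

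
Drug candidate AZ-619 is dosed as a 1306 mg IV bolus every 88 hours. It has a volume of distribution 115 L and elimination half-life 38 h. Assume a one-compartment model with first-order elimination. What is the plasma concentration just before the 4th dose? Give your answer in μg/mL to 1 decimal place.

2.8 μg/mL

f = (1/2)^(τ/t½) = (1/2)^(88/38) ≈ 0.2009.
C₀ = D/Vd = 1306/115 ≈ 11.357 μg/mL.
Before the 4th dose, 3 doses have been given. Superposition: Cmin = C₀·(f + f² + … + f^3).
≈ 11.357 × (0.2009 + 0.0404 + 0.0081) ≈ 11.357 × 0.2494 ≈ 2.832 μg/mL.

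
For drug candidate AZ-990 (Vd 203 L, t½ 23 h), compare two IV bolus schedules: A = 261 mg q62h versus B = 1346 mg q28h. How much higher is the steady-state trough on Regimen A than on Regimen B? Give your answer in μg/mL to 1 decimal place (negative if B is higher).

-4.8 μg/mL

Regimen A: f = (1/2)^(62/23) ≈ 0.1544; Cmin,ss = (261/203)·f/(1−f) ≈ 0.235 μg/mL.
Regimen B: f = (1/2)^(28/23) ≈ 0.4301; Cmin,ss = (1346/203)·f/(1−f) ≈ 5.004 μg/mL.
Difference ≈ 0.235 − 5.004 ≈ -4.769 μg/mL.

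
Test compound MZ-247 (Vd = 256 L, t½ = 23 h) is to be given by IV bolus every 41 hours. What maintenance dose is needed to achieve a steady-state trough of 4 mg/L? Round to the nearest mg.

τ/t½ = 41/23 ≈ 1.7826, so f = (1/2)^(41/23) ≈ 0.290657.
Cmin,ss = (D/Vd)·f/(1−f), so D = Cmin,ss·Vd·(1−f)/f.
D = 4 × 256 × (1−f)/f ≈ 4 × 256 × 2.44048 ≈ 2499.05 mg.

2499 mg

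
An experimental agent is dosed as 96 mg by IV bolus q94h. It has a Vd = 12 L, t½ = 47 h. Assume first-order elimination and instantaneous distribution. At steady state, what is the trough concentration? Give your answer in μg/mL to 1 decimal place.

τ = 94 h = 2 half-lives, so f = (1/2)^2 = 0.25.
At steady state, R = 1/(1 − 0.25) = 4/3.
Single-dose peak C₀ = D/Vd = 96/12 = 8 μg/mL.
Steady-state peak Cmax,ss = C₀·R = 8 × 4/3 ≈ 10.667 μg/mL.
Steady-state trough Cmin,ss = Cmax,ss·f ≈ 10.667 × 0.25 ≈ 2.667 μg/mL.

2.7 μg/mL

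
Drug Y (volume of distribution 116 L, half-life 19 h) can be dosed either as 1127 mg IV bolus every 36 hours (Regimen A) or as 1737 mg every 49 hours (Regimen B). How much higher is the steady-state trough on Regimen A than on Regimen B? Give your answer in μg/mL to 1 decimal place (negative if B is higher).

0.6 μg/mL

Regimen A: f = (1/2)^(36/19) ≈ 0.2689; Cmin,ss = (1127/116)·f/(1−f) ≈ 3.573 μg/mL.
Regimen B: f = (1/2)^(49/19) ≈ 0.1674; Cmin,ss = (1737/116)·f/(1−f) ≈ 3.011 μg/mL.
Difference ≈ 3.573 − 3.011 ≈ 0.562 μg/mL.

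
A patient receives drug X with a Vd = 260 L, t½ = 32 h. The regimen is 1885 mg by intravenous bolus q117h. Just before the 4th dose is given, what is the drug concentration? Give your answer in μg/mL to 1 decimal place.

f = (1/2)^(τ/t½) = (1/2)^(117/32) ≈ 0.0793.
C₀ = D/Vd = 1885/260 ≈ 7.250 μg/mL.
Before the 4th dose, 3 doses have been given. Superposition: Cmin = C₀·(f + f² + … + f^3).
≈ 7.250 × (0.0793 + 0.0063 + 0.0005) ≈ 7.250 × 0.0861 ≈ 0.624 μg/mL.

0.6 μg/mL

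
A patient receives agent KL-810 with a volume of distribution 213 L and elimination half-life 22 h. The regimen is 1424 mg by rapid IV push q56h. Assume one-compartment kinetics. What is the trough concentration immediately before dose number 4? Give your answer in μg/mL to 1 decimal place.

1.4 μg/mL

f = (1/2)^(τ/t½) = (1/2)^(56/22) ≈ 0.1713.
C₀ = D/Vd = 1424/213 ≈ 6.685 μg/mL.
Before the 4th dose, 3 doses have been given. Superposition: Cmin = C₀·(f + f² + … + f^3).
≈ 6.685 × (0.1713 + 0.0293 + 0.0050) ≈ 6.685 × 0.2056 ≈ 1.374 μg/mL.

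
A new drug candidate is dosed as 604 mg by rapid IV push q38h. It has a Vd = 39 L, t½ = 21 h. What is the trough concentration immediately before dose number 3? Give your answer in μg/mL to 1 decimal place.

5.7 μg/mL

f = (1/2)^(τ/t½) = (1/2)^(38/21) ≈ 0.2853.
C₀ = D/Vd = 604/39 ≈ 15.487 μg/mL.
Before the 3rd dose, 2 doses have been given. Superposition: Cmin = C₀·(f + f²).
≈ 15.487 × (0.2853 + 0.0814) ≈ 15.487 × 0.3667 ≈ 5.679 μg/mL.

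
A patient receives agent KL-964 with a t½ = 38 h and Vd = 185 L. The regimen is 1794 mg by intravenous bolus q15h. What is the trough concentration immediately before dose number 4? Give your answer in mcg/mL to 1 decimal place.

17.3 mcg/mL

f = (1/2)^(τ/t½) = (1/2)^(15/38) ≈ 0.7606.
C₀ = D/Vd = 1794/185 ≈ 9.697 mcg/mL.
Before the 4th dose, 3 doses have been given. Superposition: Cmin = C₀·(f + f² + … + f^3).
≈ 9.697 × (0.7606 + 0.5785 + 0.4400) ≈ 9.697 × 1.7791 ≈ 17.252 mcg/mL.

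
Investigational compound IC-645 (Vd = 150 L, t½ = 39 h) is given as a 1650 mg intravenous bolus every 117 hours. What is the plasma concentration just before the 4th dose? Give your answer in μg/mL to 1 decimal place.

f = (1/2)^(τ/t½) = (1/2)^(117/39) ≈ 0.1250.
C₀ = D/Vd = 1650/150 ≈ 11.000 μg/mL.
Before the 4th dose, 3 doses have been given. Superposition: Cmin = C₀·(f + f² + … + f^3).
≈ 11.000 × (0.1250 + 0.0156 + 0.0020) ≈ 11.000 × 0.1426 ≈ 1.569 μg/mL.

1.6 μg/mL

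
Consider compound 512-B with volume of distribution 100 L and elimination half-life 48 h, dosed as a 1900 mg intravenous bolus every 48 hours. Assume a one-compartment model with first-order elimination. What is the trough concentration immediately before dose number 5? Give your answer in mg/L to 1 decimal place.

f = (1/2)^(τ/t½) = (1/2)^(48/48) ≈ 0.5000.
C₀ = D/Vd = 1900/100 ≈ 19.000 mg/L.
Before the 5th dose, 4 doses have been given. Superposition: Cmin = C₀·(f + f² + … + f^4).
≈ 19.000 × (0.5000 + 0.2500 + 0.1250 + 0.0625) ≈ 19.000 × 0.9375 ≈ 17.812 mg/L.

17.8 mg/L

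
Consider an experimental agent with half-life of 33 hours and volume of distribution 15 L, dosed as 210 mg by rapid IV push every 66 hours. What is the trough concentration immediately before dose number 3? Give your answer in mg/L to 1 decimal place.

4.4 mg/L

f = (1/2)^(τ/t½) = (1/2)^(66/33) ≈ 0.2500.
C₀ = D/Vd = 210/15 ≈ 14.000 mg/L.
Before the 3rd dose, 2 doses have been given. Superposition: Cmin = C₀·(f + f²).
≈ 14.000 × (0.2500 + 0.0625) ≈ 14.000 × 0.3125 ≈ 4.375 mg/L.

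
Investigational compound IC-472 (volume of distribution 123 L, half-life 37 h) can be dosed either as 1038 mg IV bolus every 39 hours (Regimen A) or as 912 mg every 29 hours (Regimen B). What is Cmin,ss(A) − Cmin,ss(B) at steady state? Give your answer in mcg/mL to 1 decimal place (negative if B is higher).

-2.4 mcg/mL

Regimen A: f = (1/2)^(39/37) ≈ 0.4816; Cmin,ss = (1038/123)·f/(1−f) ≈ 7.840 mcg/mL.
Regimen B: f = (1/2)^(29/37) ≈ 0.5808; Cmin,ss = (912/123)·f/(1−f) ≈ 10.273 mcg/mL.
Difference ≈ 7.840 − 10.273 ≈ -2.433 mcg/mL.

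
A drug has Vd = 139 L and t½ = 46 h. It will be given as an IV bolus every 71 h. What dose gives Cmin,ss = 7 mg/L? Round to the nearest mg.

τ/t½ = 71/46 ≈ 1.5435, so f = (1/2)^(71/46) ≈ 0.343057.
Cmin,ss = (D/Vd)·f/(1−f), so D = Cmin,ss·Vd·(1−f)/f.
D = 7 × 139 × (1−f)/f ≈ 7 × 139 × 1.91497 ≈ 1863.27 mg.

1863 mg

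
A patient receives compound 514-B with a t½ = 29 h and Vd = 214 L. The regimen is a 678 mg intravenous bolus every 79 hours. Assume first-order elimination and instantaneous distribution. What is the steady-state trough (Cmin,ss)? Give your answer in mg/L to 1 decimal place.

0.6 mg/L

τ/t½ = 79/29 ≈ 2.7241, so fraction remaining f = (1/2)^(79/29) ≈ 0.1513.
At steady state, accumulation factor R = 1/(1 − e^(−kτ)) ≈ 1.1783.
Single-dose peak C₀ = D/Vd = 678/214 ≈ 3.168 mg/L.
Steady-state peak Cmax,ss = C₀·R ≈ 3.168 × 1.1783 ≈ 3.733 mg/L.
Steady-state trough Cmin,ss = Cmax,ss·f ≈ 3.733 × 0.1513 ≈ 0.565 mg/L.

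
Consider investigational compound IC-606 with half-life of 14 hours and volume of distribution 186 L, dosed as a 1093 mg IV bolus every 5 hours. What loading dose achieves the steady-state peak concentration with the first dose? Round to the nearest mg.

4984 mg

f = (1/2)^(5/14) ≈ 0.780709; accumulation ratio R = 1/(1−f) ≈ 4.56015.
Loading dose to hit Cmax,ss on first dose: D_load = D_maint·R ≈ 1093 × 4.56015 ≈ 4984.24 mg.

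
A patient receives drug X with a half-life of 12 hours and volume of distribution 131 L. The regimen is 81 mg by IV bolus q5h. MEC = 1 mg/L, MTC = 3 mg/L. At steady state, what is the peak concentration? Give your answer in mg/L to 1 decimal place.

Over one 5-h interval, 5/12 ≈ 0.41667 half-lives elapse, leaving f ≈ 0.7492 of each dose.
At steady state, accumulation factor R = 1/(1 − e^(−kτ)) ≈ 3.9872.
Each bolus raises the concentration by D/Vd = 81/131 ≈ 0.618 mg/L.
Steady-state peak Cmax,ss = C₀·R ≈ 0.618 × 3.9872 ≈ 2.464 mg/L.
Peak 2.5 mg/L vs MTC 3 mg/L: below toxic threshold.

2.5 mg/L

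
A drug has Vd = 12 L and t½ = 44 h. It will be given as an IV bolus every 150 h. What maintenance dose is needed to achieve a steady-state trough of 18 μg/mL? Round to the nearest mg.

τ/t½ = 150/44 ≈ 3.4091, so f = (1/2)^(150/44) ≈ 0.094137.
Cmin,ss = (D/Vd)·f/(1−f), so D = Cmin,ss·Vd·(1−f)/f.
D = 18 × 12 × (1−f)/f ≈ 18 × 12 × 9.62282 ≈ 2078.53 mg.

2079 mg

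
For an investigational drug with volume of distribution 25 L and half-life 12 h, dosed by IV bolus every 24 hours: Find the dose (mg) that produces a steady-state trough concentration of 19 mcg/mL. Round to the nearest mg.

τ/t½ = 24/12 ≈ 2, so f = (1/2)^(24/12) ≈ 0.250000.
Cmin,ss = (D/Vd)·f/(1−f), so D = Cmin,ss·Vd·(1−f)/f.
D = 19 × 25 × (1−f)/f ≈ 19 × 25 × 3.00000 ≈ 1425.00 mg.

1425 mg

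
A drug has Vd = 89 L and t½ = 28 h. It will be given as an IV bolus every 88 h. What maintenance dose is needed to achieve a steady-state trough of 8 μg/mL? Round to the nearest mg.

τ/t½ = 88/28 ≈ 3.1429, so f = (1/2)^(88/28) ≈ 0.113215.
Cmin,ss = (D/Vd)·f/(1−f), so D = Cmin,ss·Vd·(1−f)/f.
D = 8 × 89 × (1−f)/f ≈ 8 × 89 × 7.83275 ≈ 5576.92 mg.

5577 mg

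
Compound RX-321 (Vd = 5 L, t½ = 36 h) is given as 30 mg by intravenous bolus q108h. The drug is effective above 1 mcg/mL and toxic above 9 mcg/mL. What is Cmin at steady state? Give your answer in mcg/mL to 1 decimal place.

0.9 mcg/mL

The dosing interval is 3 half-lives, so f = 2^(−3) = 0.125.
Accumulation ratio R = 1/(1 − f) = 1/0.875 = 8/7.
Single-dose peak C₀ = D/Vd = 30/5 = 6 mcg/mL.
Steady-state peak Cmax,ss = C₀·R = 6 × 8/7 ≈ 6.857 mcg/mL.
Steady-state trough Cmin,ss = Cmax,ss·f ≈ 6.857 × 0.125 ≈ 0.857 mcg/mL.
Trough 0.9 mcg/mL vs MEC 1 mcg/mL: subtherapeutic.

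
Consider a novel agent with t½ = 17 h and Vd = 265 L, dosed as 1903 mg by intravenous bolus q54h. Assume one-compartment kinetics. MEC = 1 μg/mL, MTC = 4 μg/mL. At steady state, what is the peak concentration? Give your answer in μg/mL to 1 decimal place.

8.1 μg/mL

τ/t½ = 54/17 ≈ 3.1765, so fraction remaining f = (1/2)^(54/17) ≈ 0.1106.
At steady state, accumulation factor R = 1/(1 − e^(−kτ)) ≈ 1.1244.
Each bolus raises the concentration by D/Vd = 1903/265 ≈ 7.181 μg/mL.
Steady-state peak Cmax,ss = C₀·R ≈ 7.181 × 1.1244 ≈ 8.074 μg/mL.
Peak 8.1 μg/mL vs MTC 4 μg/mL: exceeds toxic threshold.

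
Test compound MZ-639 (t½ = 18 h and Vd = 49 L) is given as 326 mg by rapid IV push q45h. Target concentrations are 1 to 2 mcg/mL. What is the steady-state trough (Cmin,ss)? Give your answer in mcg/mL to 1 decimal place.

1.4 mcg/mL

τ/t½ = 45/18 ≈ 2.5, so fraction remaining f = (1/2)^(45/18) ≈ 0.1768.
Accumulation ratio R = 1/(1 − f) ≈ 1/0.8232 ≈ 1.2148.
Each bolus raises the concentration by D/Vd = 326/49 ≈ 6.653 mcg/mL.
Steady-state peak Cmax,ss = C₀·R ≈ 6.653 × 1.2148 ≈ 8.082 mcg/mL.
One interval later, Cmin,ss = Cmax,ss·e^(−kτ) ≈ 8.082 × 0.1768 ≈ 1.429 mcg/mL.
Trough 1.4 mcg/mL vs MEC 1 mcg/mL: adequate.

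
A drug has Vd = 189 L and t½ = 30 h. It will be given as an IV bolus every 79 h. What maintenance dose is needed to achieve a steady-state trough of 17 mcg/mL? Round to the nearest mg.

16722 mg

τ/t½ = 79/30 ≈ 2.6333, so f = (1/2)^(79/30) ≈ 0.161171.
Cmin,ss = (D/Vd)·f/(1−f), so D = Cmin,ss·Vd·(1−f)/f.
D = 17 × 189 × (1−f)/f ≈ 17 × 189 × 5.20459 ≈ 16722.35 mg.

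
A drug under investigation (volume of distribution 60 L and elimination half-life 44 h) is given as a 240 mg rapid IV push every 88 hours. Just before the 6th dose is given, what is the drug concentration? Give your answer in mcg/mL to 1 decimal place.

f = (1/2)^(τ/t½) = (1/2)^(88/44) ≈ 0.2500.
C₀ = D/Vd = 240/60 ≈ 4.000 mcg/mL.
Before the 6th dose, 5 doses have been given. Superposition: Cmin = C₀·(f + f² + … + f^5).
≈ 4.000 × (0.2500 + 0.0625 + 0.0156 + 0.0039 + 0.0010) ≈ 4.000 × 0.3330 ≈ 1.332 mcg/mL.

1.3 mcg/mL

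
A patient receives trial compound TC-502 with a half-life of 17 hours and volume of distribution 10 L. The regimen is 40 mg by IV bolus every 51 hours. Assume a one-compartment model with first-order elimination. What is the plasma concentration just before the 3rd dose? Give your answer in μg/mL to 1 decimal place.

f = (1/2)^(τ/t½) = (1/2)^(51/17) ≈ 0.1250.
C₀ = D/Vd = 40/10 ≈ 4.000 μg/mL.
Before the 3rd dose, 2 doses have been given. Superposition: Cmin = C₀·(f + f²).
≈ 4.000 × (0.1250 + 0.0156) ≈ 4.000 × 0.1406 ≈ 0.562 μg/mL.

0.6 μg/mL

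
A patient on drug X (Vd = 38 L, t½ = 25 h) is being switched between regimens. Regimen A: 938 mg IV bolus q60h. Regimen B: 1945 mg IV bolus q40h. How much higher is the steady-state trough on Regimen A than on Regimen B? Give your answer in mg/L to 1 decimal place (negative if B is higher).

Regimen A: f = (1/2)^(60/25) ≈ 0.1895; Cmin,ss = (938/38)·f/(1−f) ≈ 5.771 mg/L.
Regimen B: f = (1/2)^(40/25) ≈ 0.3299; Cmin,ss = (1945/38)·f/(1−f) ≈ 25.199 mg/L.
Difference ≈ 5.771 − 25.199 ≈ -19.428 mg/L.

-19.4 mg/L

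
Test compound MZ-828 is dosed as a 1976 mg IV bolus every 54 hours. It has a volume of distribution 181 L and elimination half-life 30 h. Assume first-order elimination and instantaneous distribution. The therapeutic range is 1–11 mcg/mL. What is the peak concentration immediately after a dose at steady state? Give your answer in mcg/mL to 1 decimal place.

k = ln2/t½ = ln2/30 ≈ 0.023105 h⁻¹; fraction remaining f = e^(−kτ) = e^(−0.023105×54) ≈ 0.2872.
Accumulation ratio R = 1/(1 − f) ≈ 1/0.7128 ≈ 1.4029.
Single-dose peak C₀ = D/Vd = 1976/181 ≈ 10.917 mcg/mL.
Steady-state peak Cmax,ss = C₀·R ≈ 10.917 × 1.4029 ≈ 15.315 mcg/mL.
Peak 15.3 mcg/mL vs MTC 11 mcg/mL: exceeds toxic threshold.

15.3 mcg/mL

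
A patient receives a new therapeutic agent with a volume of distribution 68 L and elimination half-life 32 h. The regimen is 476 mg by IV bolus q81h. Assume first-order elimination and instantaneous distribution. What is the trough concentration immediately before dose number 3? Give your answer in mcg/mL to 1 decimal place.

1.4 mcg/mL

f = (1/2)^(τ/t½) = (1/2)^(81/32) ≈ 0.1730.
C₀ = D/Vd = 476/68 ≈ 7.000 mcg/mL.
Before the 3rd dose, 2 doses have been given. Superposition: Cmin = C₀·(f + f²).
≈ 7.000 × (0.1730 + 0.0299) ≈ 7.000 × 0.2029 ≈ 1.420 mcg/mL.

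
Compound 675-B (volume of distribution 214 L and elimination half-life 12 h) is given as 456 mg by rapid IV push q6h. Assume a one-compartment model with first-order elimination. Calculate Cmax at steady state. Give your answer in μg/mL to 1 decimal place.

7.3 μg/mL

τ/t½ = 6/12 ≈ 0.5, so fraction remaining f = (1/2)^(6/12) ≈ 0.7071.
Accumulation ratio R = 1/(1 − f) ≈ 1/0.2929 ≈ 3.4141.
Each bolus raises the concentration by D/Vd = 456/214 ≈ 2.131 μg/mL.
Steady-state peak Cmax,ss = C₀·R ≈ 2.131 × 3.4141 ≈ 7.275 μg/mL.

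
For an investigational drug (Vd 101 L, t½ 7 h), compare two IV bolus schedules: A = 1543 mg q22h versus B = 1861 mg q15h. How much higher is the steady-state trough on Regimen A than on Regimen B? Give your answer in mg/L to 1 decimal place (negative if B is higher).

-3.4 mg/L

Regimen A: f = (1/2)^(22/7) ≈ 0.1132; Cmin,ss = (1543/101)·f/(1−f) ≈ 1.950 mg/L.
Regimen B: f = (1/2)^(15/7) ≈ 0.2264; Cmin,ss = (1861/101)·f/(1−f) ≈ 5.392 mg/L.
Difference ≈ 1.950 − 5.392 ≈ -3.442 mg/L.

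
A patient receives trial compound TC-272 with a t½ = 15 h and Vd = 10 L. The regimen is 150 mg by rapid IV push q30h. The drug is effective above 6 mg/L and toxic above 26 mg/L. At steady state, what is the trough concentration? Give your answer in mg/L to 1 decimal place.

τ = 30 h = 2 half-lives, so f = (1/2)^2 = 0.25.
Accumulation ratio R = 1/(1 − f) = 1/0.75 = 4/3.
Single-dose peak C₀ = D/Vd = 150/10 = 15 mg/L.
Steady-state peak Cmax,ss = C₀·R = 15 × 4/3 ≈ 20.000 mg/L.
Steady-state trough Cmin,ss = Cmax,ss·f ≈ 20.000 × 0.25 ≈ 5.000 mg/L.
Trough 5.0 mg/L vs MEC 6 mg/L: subtherapeutic.

5.0 mg/L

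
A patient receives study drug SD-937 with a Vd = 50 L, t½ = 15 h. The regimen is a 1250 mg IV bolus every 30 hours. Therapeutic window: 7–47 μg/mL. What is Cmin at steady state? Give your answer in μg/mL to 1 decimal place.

The dosing interval is 2 half-lives, so f = 2^(−2) = 0.25.
Accumulation ratio R = 1/(1 − f) = 1/0.75 = 4/3.
Single-dose peak C₀ = D/Vd = 1250/50 = 25 μg/mL.
Steady-state peak Cmax,ss = C₀·R = 25 × 4/3 ≈ 33.333 μg/mL.
Steady-state trough Cmin,ss = Cmax,ss·f ≈ 33.333 × 0.25 ≈ 8.333 μg/mL.
Trough 8.3 μg/mL vs MEC 7 μg/mL: adequate.

8.3 μg/mL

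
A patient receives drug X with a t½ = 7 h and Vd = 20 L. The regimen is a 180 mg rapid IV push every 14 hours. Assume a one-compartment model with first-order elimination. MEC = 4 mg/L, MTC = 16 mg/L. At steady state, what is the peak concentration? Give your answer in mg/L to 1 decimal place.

The dosing interval is 2 half-lives, so f = 2^(−2) = 0.25.
Accumulation ratio R = 1/(1 − f) = 1/0.75 = 4/3.
Single-dose peak C₀ = D/Vd = 180/20 = 9 mg/L.
Steady-state peak Cmax,ss = C₀·R = 9 × 4/3 ≈ 12.000 mg/L.
Peak 12.0 mg/L vs MTC 16 mg/L: below toxic threshold.

12.0 mg/L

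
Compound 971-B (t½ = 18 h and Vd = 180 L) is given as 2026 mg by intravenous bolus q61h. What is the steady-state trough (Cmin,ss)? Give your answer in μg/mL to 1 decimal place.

1.2 μg/mL

k = ln2/t½ = ln2/18 ≈ 0.038508 h⁻¹; fraction remaining f = e^(−kτ) = e^(−0.038508×61) ≈ 0.0955.
Accumulation ratio R = 1/(1 − f) ≈ 1/0.9045 ≈ 1.1056.
Single-dose peak C₀ = D/Vd = 2026/180 ≈ 11.256 μg/mL.
Cmax,ss = C₀/(1 − f) ≈ 11.256/0.9045 ≈ 12.444 μg/mL.
One interval later, Cmin,ss = Cmax,ss·e^(−kτ) ≈ 12.444 × 0.0955 ≈ 1.188 μg/mL.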